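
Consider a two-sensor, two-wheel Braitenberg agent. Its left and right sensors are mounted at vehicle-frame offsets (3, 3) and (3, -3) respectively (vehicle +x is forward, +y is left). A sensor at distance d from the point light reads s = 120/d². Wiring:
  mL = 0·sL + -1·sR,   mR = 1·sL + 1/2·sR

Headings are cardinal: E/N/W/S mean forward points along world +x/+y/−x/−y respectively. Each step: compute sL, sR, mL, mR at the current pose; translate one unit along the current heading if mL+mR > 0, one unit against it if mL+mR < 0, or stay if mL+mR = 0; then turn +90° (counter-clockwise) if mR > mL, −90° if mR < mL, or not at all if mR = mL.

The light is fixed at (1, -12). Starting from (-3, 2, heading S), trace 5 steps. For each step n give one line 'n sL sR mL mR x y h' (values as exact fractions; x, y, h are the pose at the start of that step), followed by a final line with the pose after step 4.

0 60/61 12/17 -12/17 1386/1037 -3 2 S
1 120/257 120/101 -120/101 27540/25957 -3 1 E
2 3/8 6/13 -6/13 63/104 -4 1 N
3 24/37 120/353 -120/353 10692/13061 -4 2 W
4 12/13 60/101 -60/101 1602/1313 -5 2 S
final -5 1 E

n=0: pose=(-3,2,S); sL=60/61, sR=12/17; mL=-12/17, mR=1386/1037; mL+mR=654/1037 → advance +1; mR−mL=2118/1037 → turn +1·90°
n=1: pose=(-3,1,E); sL=120/257, sR=120/101; mL=-120/101, mR=27540/25957; mL+mR=-3300/25957 → advance -1; mR−mL=58380/25957 → turn +1·90°
n=2: pose=(-4,1,N); sL=3/8, sR=6/13; mL=-6/13, mR=63/104; mL+mR=15/104 → advance +1; mR−mL=111/104 → turn +1·90°
n=3: pose=(-4,2,W); sL=24/37, sR=120/353; mL=-120/353, mR=10692/13061; mL+mR=6252/13061 → advance +1; mR−mL=15132/13061 → turn +1·90°
n=4: pose=(-5,2,S); sL=12/13, sR=60/101; mL=-60/101, mR=1602/1313; mL+mR=822/1313 → advance +1; mR−mL=2382/1313 → turn +1·90°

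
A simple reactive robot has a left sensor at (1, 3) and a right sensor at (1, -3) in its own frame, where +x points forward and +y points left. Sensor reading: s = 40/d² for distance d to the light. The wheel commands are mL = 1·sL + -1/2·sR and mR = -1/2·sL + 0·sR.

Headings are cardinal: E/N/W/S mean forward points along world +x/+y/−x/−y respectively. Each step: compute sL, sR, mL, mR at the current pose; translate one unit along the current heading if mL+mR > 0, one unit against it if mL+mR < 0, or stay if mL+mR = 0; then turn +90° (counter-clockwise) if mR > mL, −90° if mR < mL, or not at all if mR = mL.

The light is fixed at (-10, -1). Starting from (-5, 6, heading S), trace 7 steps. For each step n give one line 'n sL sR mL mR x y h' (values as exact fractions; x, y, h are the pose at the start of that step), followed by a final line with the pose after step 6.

n=0: pose=(-5,6,S); sL=2/5, sR=1; mL=-1/10, mR=-1/5; mL+mR=-3/10 → advance -1; mR−mL=-1/10 → turn -1·90°
n=1: pose=(-5,7,W); sL=40/41, sR=40/137; mL=4660/5617, mR=-20/41; mL+mR=1920/5617 → advance +1; mR−mL=-7400/5617 → turn -1·90°
n=2: pose=(-6,7,N); sL=20/41, sR=4/13; mL=178/533, mR=-10/41; mL+mR=48/533 → advance +1; mR−mL=-308/533 → turn -1·90°
n=3: pose=(-6,8,E); sL=40/169, sR=40/61; mL=-940/10309, mR=-20/169; mL+mR=-2160/10309 → advance -1; mR−mL=-280/10309 → turn -1·90°
n=4: pose=(-7,8,S); sL=2/5, sR=5/8; mL=7/80, mR=-1/5; mL+mR=-9/80 → advance -1; mR−mL=-23/80 → turn -1·90°
n=5: pose=(-7,9,W); sL=40/53, sR=40/173; mL=5860/9169, mR=-20/53; mL+mR=2400/9169 → advance +1; mR−mL=-9320/9169 → turn -1·90°
n=6: pose=(-8,9,N); sL=20/61, sR=20/73; mL=850/4453, mR=-10/61; mL+mR=120/4453 → advance +1; mR−mL=-1580/4453 → turn -1·90°

0 2/5 1 -1/10 -1/5 -5 6 S
1 40/41 40/137 4660/5617 -20/41 -5 7 W
2 20/41 4/13 178/533 -10/41 -6 7 N
3 40/169 40/61 -940/10309 -20/169 -6 8 E
4 2/5 5/8 7/80 -1/5 -7 8 S
5 40/53 40/173 5860/9169 -20/53 -7 9 W
6 20/61 20/73 850/4453 -10/61 -8 9 N
final -8 10 E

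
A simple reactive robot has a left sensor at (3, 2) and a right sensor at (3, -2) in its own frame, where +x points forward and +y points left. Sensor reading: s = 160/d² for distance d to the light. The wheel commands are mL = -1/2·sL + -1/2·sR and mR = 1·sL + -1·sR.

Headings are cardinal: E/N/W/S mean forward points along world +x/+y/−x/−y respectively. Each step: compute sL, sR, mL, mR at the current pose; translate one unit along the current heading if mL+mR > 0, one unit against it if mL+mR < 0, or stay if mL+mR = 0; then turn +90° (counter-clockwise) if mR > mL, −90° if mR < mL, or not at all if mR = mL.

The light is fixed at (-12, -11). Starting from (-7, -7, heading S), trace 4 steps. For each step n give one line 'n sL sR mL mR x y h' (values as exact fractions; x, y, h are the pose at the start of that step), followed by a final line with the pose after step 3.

n=0: pose=(-7,-7,S); sL=16/5, sR=16; mL=-48/5, mR=-64/5; mL+mR=-112/5 → advance -1; mR−mL=-16/5 → turn -1·90°
n=1: pose=(-7,-6,W); sL=160/13, sR=160/53; mL=-5280/689, mR=6400/689; mL+mR=1120/689 → advance +1; mR−mL=11680/689 → turn +1·90°
n=2: pose=(-8,-6,S); sL=4, sR=20; mL=-12, mR=-16; mL+mR=-28 → advance -1; mR−mL=-4 → turn -1·90°
n=3: pose=(-8,-5,W); sL=160/17, sR=32/13; mL=-1312/221, mR=1536/221; mL+mR=224/221 → advance +1; mR−mL=2848/221 → turn +1·90°

0 16/5 16 -48/5 -64/5 -7 -7 S
1 160/13 160/53 -5280/689 6400/689 -7 -6 W
2 4 20 -12 -16 -8 -6 S
3 160/17 32/13 -1312/221 1536/221 -8 -5 W
final -9 -5 S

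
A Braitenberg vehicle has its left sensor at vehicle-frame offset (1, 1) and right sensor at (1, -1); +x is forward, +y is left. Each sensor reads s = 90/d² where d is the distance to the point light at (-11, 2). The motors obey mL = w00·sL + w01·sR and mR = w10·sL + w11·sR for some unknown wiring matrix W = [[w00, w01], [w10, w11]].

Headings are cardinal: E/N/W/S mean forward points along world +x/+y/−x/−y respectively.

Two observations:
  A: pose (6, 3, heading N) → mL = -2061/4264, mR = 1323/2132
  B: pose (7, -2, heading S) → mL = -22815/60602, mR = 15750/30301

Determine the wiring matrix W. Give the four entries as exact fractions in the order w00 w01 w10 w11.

-1 -1/2 1 1

obs A: pose=(6,3,N) → sL=9/26, sR=45/164, mL=-2061/4264, mR=1323/2132
obs B: pose=(7,-2,S) → sL=45/193, sR=45/157, mL=-22815/60602, mR=15750/30301
sensor matrix S = [[9/26, 45/164], [45/193, 45/157]]; det S = 2276505/64601732
solve [mL_A; mL_B] = S·[w00; w01] and [mR_A; mR_B] = S·[w10; w11]:
  w00 = -1, w01 = -1/2, w10 = 1, w11 = 1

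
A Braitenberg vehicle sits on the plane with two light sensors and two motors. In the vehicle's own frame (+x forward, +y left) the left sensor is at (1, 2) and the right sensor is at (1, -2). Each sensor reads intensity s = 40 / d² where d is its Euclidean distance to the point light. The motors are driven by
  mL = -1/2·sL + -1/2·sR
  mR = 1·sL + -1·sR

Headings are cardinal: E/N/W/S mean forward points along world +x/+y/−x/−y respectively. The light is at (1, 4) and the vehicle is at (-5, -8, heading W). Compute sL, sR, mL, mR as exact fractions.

8/49 40/149 -1576/7301 -768/7301

left sensor world pos  = (-6, -10); dL² = 245
right sensor world pos = (-6, -6); dR² = 149
sL = 40/245 = 8/49
sR = 40/149 = 40/149
mL = -1/2·sL + -1/2·sR = -1576/7301
mR = 1·sL + -1·sR = -768/7301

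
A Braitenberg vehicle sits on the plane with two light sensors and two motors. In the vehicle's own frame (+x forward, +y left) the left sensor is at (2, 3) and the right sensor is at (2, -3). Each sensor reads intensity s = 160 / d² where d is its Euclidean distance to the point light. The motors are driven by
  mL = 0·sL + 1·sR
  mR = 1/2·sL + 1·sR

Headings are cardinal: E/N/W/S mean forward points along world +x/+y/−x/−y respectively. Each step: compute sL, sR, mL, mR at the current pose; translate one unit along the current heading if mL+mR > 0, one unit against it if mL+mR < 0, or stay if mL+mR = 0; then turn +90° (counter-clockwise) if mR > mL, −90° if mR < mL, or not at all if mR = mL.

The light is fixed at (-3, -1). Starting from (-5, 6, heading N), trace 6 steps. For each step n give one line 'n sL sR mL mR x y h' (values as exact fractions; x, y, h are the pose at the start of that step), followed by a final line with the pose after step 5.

0 80/53 80/41 80/41 5880/2173 -5 6 N
1 160/41 160/137 160/137 17520/5617 -5 7 W
2 40/9 20/9 20/9 40/9 -6 7 S
3 160/101 160/17 160/17 17520/1717 -6 6 E
4 80/53 80/41 80/41 5880/2173 -5 6 N
5 160/41 160/137 160/137 17520/5617 -5 7 W
final -6 7 S

n=0: pose=(-5,6,N); sL=80/53, sR=80/41; mL=80/41, mR=5880/2173; mL+mR=10120/2173 → advance +1; mR−mL=40/53 → turn +1·90°
n=1: pose=(-5,7,W); sL=160/41, sR=160/137; mL=160/137, mR=17520/5617; mL+mR=24080/5617 → advance +1; mR−mL=80/41 → turn +1·90°
n=2: pose=(-6,7,S); sL=40/9, sR=20/9; mL=20/9, mR=40/9; mL+mR=20/3 → advance +1; mR−mL=20/9 → turn +1·90°
n=3: pose=(-6,6,E); sL=160/101, sR=160/17; mL=160/17, mR=17520/1717; mL+mR=33680/1717 → advance +1; mR−mL=80/101 → turn +1·90°
n=4: pose=(-5,6,N); sL=80/53, sR=80/41; mL=80/41, mR=5880/2173; mL+mR=10120/2173 → advance +1; mR−mL=40/53 → turn +1·90°
n=5: pose=(-5,7,W); sL=160/41, sR=160/137; mL=160/137, mR=17520/5617; mL+mR=24080/5617 → advance +1; mR−mL=80/41 → turn +1·90°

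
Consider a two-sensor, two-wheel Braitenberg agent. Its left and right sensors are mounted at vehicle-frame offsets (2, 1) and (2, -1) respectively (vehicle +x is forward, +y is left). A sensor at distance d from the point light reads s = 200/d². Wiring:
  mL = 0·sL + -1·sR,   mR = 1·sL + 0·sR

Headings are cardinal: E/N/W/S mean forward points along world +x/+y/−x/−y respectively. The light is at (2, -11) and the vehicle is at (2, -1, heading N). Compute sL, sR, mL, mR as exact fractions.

40/29 40/29 -40/29 40/29

left sensor world pos  = (1, 1); dL² = 145
right sensor world pos = (3, 1); dR² = 145
sL = 200/145 = 40/29
sR = 200/145 = 40/29
mL = 0·sL + -1·sR = -40/29
mR = 1·sL + 0·sR = 40/29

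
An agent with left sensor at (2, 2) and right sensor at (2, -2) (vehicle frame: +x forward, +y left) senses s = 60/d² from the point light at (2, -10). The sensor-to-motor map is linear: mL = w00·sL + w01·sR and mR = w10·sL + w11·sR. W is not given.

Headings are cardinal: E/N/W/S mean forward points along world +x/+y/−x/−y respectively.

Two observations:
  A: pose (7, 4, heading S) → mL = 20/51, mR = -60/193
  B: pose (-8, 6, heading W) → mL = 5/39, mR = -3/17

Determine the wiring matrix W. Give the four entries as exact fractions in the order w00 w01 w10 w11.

0 1 -1 0

obs A: pose=(7,4,S) → sL=60/193, sR=20/51, mL=20/51, mR=-60/193
obs B: pose=(-8,6,W) → sL=3/17, sR=5/39, mL=5/39, mR=-3/17
sensor matrix S = [[60/193, 20/51], [3/17, 5/39]]; det S = -21280/725101
solve [mL_A; mL_B] = S·[w00; w01] and [mR_A; mR_B] = S·[w10; w11]:
  w00 = 0, w01 = 1, w10 = -1, w11 = 0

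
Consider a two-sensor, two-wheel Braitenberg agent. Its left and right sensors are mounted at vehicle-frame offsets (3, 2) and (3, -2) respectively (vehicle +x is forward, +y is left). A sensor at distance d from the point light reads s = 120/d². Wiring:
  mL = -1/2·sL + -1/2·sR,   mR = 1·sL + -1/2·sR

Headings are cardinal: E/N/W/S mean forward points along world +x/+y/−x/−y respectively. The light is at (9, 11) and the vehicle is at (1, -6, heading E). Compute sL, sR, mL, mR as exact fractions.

left sensor world pos  = (4, -4); dL² = 250
right sensor world pos = (4, -8); dR² = 386
sL = 120/250 = 12/25
sR = 120/386 = 60/193
mL = -1/2·sL + -1/2·sR = -1908/4825
mR = 1·sL + -1/2·sR = 1566/4825

12/25 60/193 -1908/4825 1566/4825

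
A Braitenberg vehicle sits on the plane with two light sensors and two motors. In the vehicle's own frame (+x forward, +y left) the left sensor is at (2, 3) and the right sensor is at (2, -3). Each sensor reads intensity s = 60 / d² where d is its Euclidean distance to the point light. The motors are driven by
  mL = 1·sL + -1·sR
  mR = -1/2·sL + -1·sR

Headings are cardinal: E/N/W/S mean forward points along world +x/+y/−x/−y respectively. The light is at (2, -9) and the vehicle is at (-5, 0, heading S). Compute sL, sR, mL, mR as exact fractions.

12/13 60/149 1008/1937 -1674/1937

left sensor world pos  = (-2, -2); dL² = 65
right sensor world pos = (-8, -2); dR² = 149
sL = 60/65 = 12/13
sR = 60/149 = 60/149
mL = 1·sL + -1·sR = 1008/1937
mR = -1/2·sL + -1·sR = -1674/1937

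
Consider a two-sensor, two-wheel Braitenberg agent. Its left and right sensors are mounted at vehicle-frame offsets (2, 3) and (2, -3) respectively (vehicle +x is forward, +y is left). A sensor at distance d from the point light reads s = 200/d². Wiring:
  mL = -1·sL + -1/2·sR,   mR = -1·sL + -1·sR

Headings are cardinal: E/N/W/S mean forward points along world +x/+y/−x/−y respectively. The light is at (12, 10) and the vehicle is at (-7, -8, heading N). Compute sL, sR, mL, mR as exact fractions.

left sensor world pos  = (-10, -6); dL² = 740
right sensor world pos = (-4, -6); dR² = 512
sL = 200/740 = 10/37
sR = 200/512 = 25/64
mL = -1·sL + -1/2·sR = -2205/4736
mR = -1·sL + -1·sR = -1565/2368

10/37 25/64 -2205/4736 -1565/2368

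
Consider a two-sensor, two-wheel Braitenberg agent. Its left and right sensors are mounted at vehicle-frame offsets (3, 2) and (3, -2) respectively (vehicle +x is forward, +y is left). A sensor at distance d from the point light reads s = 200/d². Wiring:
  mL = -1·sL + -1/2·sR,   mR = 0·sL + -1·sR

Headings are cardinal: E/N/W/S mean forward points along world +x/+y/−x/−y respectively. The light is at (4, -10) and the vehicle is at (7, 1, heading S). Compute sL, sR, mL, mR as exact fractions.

left sensor world pos  = (9, -2); dL² = 89
right sensor world pos = (5, -2); dR² = 65
sL = 200/89 = 200/89
sR = 200/65 = 40/13
mL = -1·sL + -1/2·sR = -4380/1157
mR = 0·sL + -1·sR = -40/13

200/89 40/13 -4380/1157 -40/13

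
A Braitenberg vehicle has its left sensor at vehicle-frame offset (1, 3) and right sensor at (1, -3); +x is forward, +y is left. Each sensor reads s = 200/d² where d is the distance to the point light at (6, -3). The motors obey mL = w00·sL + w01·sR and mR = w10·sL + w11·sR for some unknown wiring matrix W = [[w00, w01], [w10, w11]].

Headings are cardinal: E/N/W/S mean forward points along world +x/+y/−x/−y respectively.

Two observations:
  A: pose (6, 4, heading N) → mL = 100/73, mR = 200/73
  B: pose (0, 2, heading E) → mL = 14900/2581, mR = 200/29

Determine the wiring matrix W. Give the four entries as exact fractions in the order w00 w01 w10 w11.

obs A: pose=(6,4,N) → sL=200/73, sR=200/73, mL=100/73, mR=200/73
obs B: pose=(0,2,E) → sL=200/89, sR=200/29, mL=14900/2581, mR=200/29
sensor matrix S = [[200/73, 200/73], [200/89, 200/29]]; det S = 2400000/188413
solve [mL_A; mL_B] = S·[w00; w01] and [mR_A; mR_B] = S·[w10; w11]:
  w00 = -1/2, w01 = 1, w10 = 0, w11 = 1

-1/2 1 0 1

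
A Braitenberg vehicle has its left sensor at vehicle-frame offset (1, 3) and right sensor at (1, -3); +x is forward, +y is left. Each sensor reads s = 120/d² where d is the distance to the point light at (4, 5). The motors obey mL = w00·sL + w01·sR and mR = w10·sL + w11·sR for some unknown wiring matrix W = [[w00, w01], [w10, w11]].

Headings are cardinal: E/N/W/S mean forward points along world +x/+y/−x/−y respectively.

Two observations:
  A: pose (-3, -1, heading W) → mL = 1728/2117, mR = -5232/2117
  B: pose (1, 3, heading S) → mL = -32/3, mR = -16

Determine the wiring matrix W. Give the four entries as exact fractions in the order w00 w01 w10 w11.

-1 1 -1 -1

obs A: pose=(-3,-1,W) → sL=24/29, sR=120/73, mL=1728/2117, mR=-5232/2117
obs B: pose=(1,3,S) → sL=40/3, sR=8/3, mL=-32/3, mR=-16
sensor matrix S = [[24/29, 120/73], [40/3, 8/3]]; det S = -41728/2117
solve [mL_A; mL_B] = S·[w00; w01] and [mR_A; mR_B] = S·[w10; w11]:
  w00 = -1, w01 = 1, w10 = -1, w11 = -1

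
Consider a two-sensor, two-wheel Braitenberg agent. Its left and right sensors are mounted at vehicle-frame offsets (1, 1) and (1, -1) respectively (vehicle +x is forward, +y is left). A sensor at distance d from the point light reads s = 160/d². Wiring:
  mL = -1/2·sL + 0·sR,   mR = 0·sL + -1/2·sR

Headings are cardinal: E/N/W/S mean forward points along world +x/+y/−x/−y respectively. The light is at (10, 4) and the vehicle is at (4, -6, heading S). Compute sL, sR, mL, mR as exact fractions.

80/73 16/17 -40/73 -8/17

left sensor world pos  = (5, -7); dL² = 146
right sensor world pos = (3, -7); dR² = 170
sL = 160/146 = 80/73
sR = 160/170 = 16/17
mL = -1/2·sL + 0·sR = -40/73
mR = 0·sL + -1/2·sR = -8/17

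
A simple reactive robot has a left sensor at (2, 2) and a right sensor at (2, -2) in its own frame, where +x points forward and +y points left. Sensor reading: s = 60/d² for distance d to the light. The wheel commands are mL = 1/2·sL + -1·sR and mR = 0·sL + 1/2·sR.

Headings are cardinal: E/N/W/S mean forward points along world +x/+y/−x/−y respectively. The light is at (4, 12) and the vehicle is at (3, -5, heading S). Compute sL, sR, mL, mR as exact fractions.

left sensor world pos  = (5, -7); dL² = 362
right sensor world pos = (1, -7); dR² = 370
sL = 60/362 = 30/181
sR = 60/370 = 6/37
mL = 1/2·sL + -1·sR = -531/6697
mR = 0·sL + 1/2·sR = 3/37

30/181 6/37 -531/6697 3/37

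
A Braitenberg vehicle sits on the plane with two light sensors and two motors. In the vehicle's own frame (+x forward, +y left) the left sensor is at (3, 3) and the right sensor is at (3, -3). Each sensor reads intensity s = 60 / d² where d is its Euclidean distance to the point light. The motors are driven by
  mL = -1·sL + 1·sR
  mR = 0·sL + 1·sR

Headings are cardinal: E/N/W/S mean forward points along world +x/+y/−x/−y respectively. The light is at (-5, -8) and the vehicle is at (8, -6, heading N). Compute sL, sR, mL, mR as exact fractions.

12/25 60/281 -1872/7025 60/281

left sensor world pos  = (5, -3); dL² = 125
right sensor world pos = (11, -3); dR² = 281
sL = 60/125 = 12/25
sR = 60/281 = 60/281
mL = -1·sL + 1·sR = -1872/7025
mR = 0·sL + 1·sR = 60/281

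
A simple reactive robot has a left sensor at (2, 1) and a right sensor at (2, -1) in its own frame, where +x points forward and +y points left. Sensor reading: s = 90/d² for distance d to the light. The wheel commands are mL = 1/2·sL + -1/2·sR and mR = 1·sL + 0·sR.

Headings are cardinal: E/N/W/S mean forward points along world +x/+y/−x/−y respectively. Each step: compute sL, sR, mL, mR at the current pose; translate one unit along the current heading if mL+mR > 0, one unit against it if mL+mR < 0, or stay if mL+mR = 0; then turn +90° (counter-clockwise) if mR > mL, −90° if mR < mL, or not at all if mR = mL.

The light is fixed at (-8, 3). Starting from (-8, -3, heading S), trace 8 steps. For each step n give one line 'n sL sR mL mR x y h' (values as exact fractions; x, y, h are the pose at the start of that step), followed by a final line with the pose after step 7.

n=0: pose=(-8,-3,S); sL=18/13, sR=18/13; mL=0, mR=18/13; mL+mR=18/13 → advance +1; mR−mL=18/13 → turn +1·90°
n=1: pose=(-8,-4,E); sL=9/4, sR=45/34; mL=63/136, mR=9/4; mL+mR=369/136 → advance +1; mR−mL=243/136 → turn +1·90°
n=2: pose=(-7,-4,N); sL=18/5, sR=90/29; mL=36/145, mR=18/5; mL+mR=558/145 → advance +1; mR−mL=486/145 → turn +1·90°
n=3: pose=(-7,-3,W); sL=9/5, sR=45/13; mL=-54/65, mR=9/5; mL+mR=63/65 → advance +1; mR−mL=171/65 → turn +1·90°
n=4: pose=(-8,-3,S); sL=18/13, sR=18/13; mL=0, mR=18/13; mL+mR=18/13 → advance +1; mR−mL=18/13 → turn +1·90°
n=5: pose=(-8,-4,E); sL=9/4, sR=45/34; mL=63/136, mR=9/4; mL+mR=369/136 → advance +1; mR−mL=243/136 → turn +1·90°
n=6: pose=(-7,-4,N); sL=18/5, sR=90/29; mL=36/145, mR=18/5; mL+mR=558/145 → advance +1; mR−mL=486/145 → turn +1·90°
n=7: pose=(-7,-3,W); sL=9/5, sR=45/13; mL=-54/65, mR=9/5; mL+mR=63/65 → advance +1; mR−mL=171/65 → turn +1·90°

0 18/13 18/13 0 18/13 -8 -3 S
1 9/4 45/34 63/136 9/4 -8 -4 E
2 18/5 90/29 36/145 18/5 -7 -4 N
3 9/5 45/13 -54/65 9/5 -7 -3 W
4 18/13 18/13 0 18/13 -8 -3 S
5 9/4 45/34 63/136 9/4 -8 -4 E
6 18/5 90/29 36/145 18/5 -7 -4 N
7 9/5 45/13 -54/65 9/5 -7 -3 W
final -8 -3 S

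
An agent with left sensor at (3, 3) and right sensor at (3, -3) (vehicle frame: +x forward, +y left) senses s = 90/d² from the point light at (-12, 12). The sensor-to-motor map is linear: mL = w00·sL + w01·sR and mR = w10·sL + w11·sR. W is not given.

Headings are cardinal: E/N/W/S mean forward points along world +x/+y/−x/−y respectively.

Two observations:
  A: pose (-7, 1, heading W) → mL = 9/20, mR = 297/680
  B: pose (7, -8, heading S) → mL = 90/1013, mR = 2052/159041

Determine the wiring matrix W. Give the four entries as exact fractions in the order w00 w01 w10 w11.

obs A: pose=(-7,1,W) → sL=9/20, sR=45/34, mL=9/20, mR=297/680
obs B: pose=(7,-8,S) → sL=90/1013, sR=18/157, mL=90/1013, mR=2052/159041
sensor matrix S = [[9/20, 45/34], [90/1013, 18/157]]; det S = -1784349/27036970
solve [mL_A; mL_B] = S·[w00; w01] and [mR_A; mR_B] = S·[w10; w11]:
  w00 = 1, w01 = 0, w10 = -1/2, w11 = 1/2

1 0 -1/2 1/2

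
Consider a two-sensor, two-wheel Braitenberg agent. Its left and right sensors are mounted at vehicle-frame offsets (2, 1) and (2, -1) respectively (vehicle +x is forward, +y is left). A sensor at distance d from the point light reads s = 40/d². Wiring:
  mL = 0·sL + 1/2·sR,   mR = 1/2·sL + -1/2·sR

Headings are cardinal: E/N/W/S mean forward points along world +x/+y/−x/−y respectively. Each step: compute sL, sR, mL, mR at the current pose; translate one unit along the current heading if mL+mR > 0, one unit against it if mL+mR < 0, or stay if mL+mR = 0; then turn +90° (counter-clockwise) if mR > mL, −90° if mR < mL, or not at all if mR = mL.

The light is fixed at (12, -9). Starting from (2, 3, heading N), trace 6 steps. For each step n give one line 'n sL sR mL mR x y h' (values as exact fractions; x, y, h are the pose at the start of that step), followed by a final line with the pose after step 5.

0 40/317 40/277 20/277 -800/87809 2 3 N
1 2/13 5/26 5/52 -1/52 2 4 E
2 8/37 40/221 20/221 144/8177 3 4 S
3 20/121 4/29 2/29 48/3509 3 3 W
4 40/317 40/277 20/277 -800/87809 2 3 N
5 2/13 5/26 5/52 -1/52 2 4 E
final 3 4 S

n=0: pose=(2,3,N); sL=40/317, sR=40/277; mL=20/277, mR=-800/87809; mL+mR=20/317 → advance +1; mR−mL=-7140/87809 → turn -1·90°
n=1: pose=(2,4,E); sL=2/13, sR=5/26; mL=5/52, mR=-1/52; mL+mR=1/13 → advance +1; mR−mL=-3/26 → turn -1·90°
n=2: pose=(3,4,S); sL=8/37, sR=40/221; mL=20/221, mR=144/8177; mL+mR=4/37 → advance +1; mR−mL=-596/8177 → turn -1·90°
n=3: pose=(3,3,W); sL=20/121, sR=4/29; mL=2/29, mR=48/3509; mL+mR=10/121 → advance +1; mR−mL=-194/3509 → turn -1·90°
n=4: pose=(2,3,N); sL=40/317, sR=40/277; mL=20/277, mR=-800/87809; mL+mR=20/317 → advance +1; mR−mL=-7140/87809 → turn -1·90°
n=5: pose=(2,4,E); sL=2/13, sR=5/26; mL=5/52, mR=-1/52; mL+mR=1/13 → advance +1; mR−mL=-3/26 → turn -1·90°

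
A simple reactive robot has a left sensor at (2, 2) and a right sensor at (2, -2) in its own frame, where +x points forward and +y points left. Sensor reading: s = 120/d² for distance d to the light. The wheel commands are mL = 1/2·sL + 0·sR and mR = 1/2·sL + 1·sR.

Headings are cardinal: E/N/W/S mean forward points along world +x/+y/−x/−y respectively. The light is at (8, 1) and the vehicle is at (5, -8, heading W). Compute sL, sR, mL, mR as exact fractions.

60/73 60/37 30/73 5490/2701

left sensor world pos  = (3, -10); dL² = 146
right sensor world pos = (3, -6); dR² = 74
sL = 120/146 = 60/73
sR = 120/74 = 60/37
mL = 1/2·sL + 0·sR = 30/73
mR = 1/2·sL + 1·sR = 5490/2701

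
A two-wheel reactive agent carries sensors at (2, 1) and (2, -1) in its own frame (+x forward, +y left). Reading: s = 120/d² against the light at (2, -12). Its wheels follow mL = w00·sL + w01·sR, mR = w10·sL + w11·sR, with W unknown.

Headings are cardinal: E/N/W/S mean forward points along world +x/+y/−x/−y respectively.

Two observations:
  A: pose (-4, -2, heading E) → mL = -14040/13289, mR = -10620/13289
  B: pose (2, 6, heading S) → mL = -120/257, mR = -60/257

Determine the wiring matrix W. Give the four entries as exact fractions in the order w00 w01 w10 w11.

-1/2 -1/2 1/2 -1

obs A: pose=(-4,-2,E) → sL=120/137, sR=120/97, mL=-14040/13289, mR=-10620/13289
obs B: pose=(2,6,S) → sL=120/257, sR=120/257, mL=-120/257, mR=-60/257
sensor matrix S = [[120/137, 120/97], [120/257, 120/257]]; det S = -576000/3415273
solve [mL_A; mL_B] = S·[w00; w01] and [mR_A; mR_B] = S·[w10; w11]:
  w00 = -1/2, w01 = -1/2, w10 = 1/2, w11 = -1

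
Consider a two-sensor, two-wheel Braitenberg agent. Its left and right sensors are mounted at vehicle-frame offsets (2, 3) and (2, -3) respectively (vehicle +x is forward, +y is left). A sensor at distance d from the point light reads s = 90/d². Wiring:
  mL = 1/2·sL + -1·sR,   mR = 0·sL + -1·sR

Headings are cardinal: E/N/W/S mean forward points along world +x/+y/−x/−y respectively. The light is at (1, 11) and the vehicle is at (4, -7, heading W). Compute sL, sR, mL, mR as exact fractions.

left sensor world pos  = (2, -10); dL² = 442
right sensor world pos = (2, -4); dR² = 226
sL = 90/442 = 45/221
sR = 90/226 = 45/113
mL = 1/2·sL + -1·sR = -14805/49946
mR = 0·sL + -1·sR = -45/113

45/221 45/113 -14805/49946 -45/113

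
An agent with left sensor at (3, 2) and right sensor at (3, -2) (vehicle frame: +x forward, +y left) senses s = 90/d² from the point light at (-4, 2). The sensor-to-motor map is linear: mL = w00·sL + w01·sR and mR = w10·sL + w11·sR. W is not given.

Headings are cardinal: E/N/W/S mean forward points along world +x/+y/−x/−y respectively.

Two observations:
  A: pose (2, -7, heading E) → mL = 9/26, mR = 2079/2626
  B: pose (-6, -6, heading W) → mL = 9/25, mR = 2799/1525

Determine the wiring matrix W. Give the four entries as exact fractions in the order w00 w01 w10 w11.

1/2 0 1/2 1

obs A: pose=(2,-7,E) → sL=9/13, sR=45/101, mL=9/26, mR=2079/2626
obs B: pose=(-6,-6,W) → sL=18/25, sR=90/61, mL=9/25, mR=2799/1525
sensor matrix S = [[9/13, 45/101], [18/25, 90/61]]; det S = 280584/400465
solve [mL_A; mL_B] = S·[w00; w01] and [mR_A; mR_B] = S·[w10; w11]:
  w00 = 1/2, w01 = 0, w10 = 1/2, w11 = 1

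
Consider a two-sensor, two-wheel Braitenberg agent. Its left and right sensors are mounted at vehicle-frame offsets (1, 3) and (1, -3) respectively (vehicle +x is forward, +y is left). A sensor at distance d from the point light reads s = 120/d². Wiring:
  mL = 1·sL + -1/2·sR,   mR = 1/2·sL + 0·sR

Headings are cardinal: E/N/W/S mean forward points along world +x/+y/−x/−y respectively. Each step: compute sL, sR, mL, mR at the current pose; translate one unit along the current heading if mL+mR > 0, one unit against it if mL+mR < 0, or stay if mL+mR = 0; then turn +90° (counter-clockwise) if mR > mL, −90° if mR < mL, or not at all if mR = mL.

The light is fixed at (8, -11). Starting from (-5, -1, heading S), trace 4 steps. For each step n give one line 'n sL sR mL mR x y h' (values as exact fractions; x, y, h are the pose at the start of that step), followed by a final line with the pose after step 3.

n=0: pose=(-5,-1,S); sL=120/181, sR=120/337; mL=29580/60997, mR=60/181; mL+mR=49800/60997 → advance +1; mR−mL=-9360/60997 → turn -1·90°
n=1: pose=(-5,-2,W); sL=15/29, sR=6/17; mL=168/493, mR=15/58; mL+mR=591/986 → advance +1; mR−mL=-81/986 → turn -1·90°
n=2: pose=(-6,-2,N); sL=120/389, sR=120/221; mL=3180/85969, mR=60/389; mL+mR=16440/85969 → advance +1; mR−mL=10080/85969 → turn +1·90°
n=3: pose=(-6,-1,W); sL=60/137, sR=60/197; mL=7710/26989, mR=30/137; mL+mR=13620/26989 → advance +1; mR−mL=-1800/26989 → turn -1·90°

0 120/181 120/337 29580/60997 60/181 -5 -1 S
1 15/29 6/17 168/493 15/58 -5 -2 W
2 120/389 120/221 3180/85969 60/389 -6 -2 N
3 60/137 60/197 7710/26989 30/137 -6 -1 W
final -7 -1 N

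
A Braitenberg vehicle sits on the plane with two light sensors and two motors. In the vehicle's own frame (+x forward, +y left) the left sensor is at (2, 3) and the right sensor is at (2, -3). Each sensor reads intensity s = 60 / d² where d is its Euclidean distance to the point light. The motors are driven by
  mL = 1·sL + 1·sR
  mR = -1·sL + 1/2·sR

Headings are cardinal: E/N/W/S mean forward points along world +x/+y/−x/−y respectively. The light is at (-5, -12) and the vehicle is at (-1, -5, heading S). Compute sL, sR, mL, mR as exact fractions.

30/37 30/13 1500/481 165/481

left sensor world pos  = (2, -7); dL² = 74
right sensor world pos = (-4, -7); dR² = 26
sL = 60/74 = 30/37
sR = 60/26 = 30/13
mL = 1·sL + 1·sR = 1500/481
mR = -1·sL + 1/2·sR = 165/481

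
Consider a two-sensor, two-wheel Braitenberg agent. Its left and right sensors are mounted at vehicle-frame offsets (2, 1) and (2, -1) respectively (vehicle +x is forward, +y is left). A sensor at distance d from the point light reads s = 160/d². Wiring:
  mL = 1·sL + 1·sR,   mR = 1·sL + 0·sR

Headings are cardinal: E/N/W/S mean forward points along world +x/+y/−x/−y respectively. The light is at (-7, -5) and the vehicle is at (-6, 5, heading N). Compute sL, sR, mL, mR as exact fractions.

left sensor world pos  = (-7, 7); dL² = 144
right sensor world pos = (-5, 7); dR² = 148
sL = 160/144 = 10/9
sR = 160/148 = 40/37
mL = 1·sL + 1·sR = 730/333
mR = 1·sL + 0·sR = 10/9

10/9 40/37 730/333 10/9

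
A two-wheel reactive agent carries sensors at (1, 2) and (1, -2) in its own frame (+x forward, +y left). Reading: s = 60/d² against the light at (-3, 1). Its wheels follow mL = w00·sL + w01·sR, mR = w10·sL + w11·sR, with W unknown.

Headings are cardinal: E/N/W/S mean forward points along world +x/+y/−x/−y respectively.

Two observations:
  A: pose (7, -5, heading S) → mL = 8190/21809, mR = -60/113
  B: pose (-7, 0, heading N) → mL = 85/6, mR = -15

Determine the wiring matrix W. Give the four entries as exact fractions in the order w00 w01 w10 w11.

obs A: pose=(7,-5,S) → sL=60/193, sR=60/113, mL=8190/21809, mR=-60/113
obs B: pose=(-7,0,N) → sL=5/3, sR=15, mL=85/6, mR=-15
sensor matrix S = [[60/193, 60/113], [5/3, 15]]; det S = 82400/21809
solve [mL_A; mL_B] = S·[w00; w01] and [mR_A; mR_B] = S·[w10; w11]:
  w00 = -1/2, w01 = 1, w10 = 0, w11 = -1

-1/2 1 0 -1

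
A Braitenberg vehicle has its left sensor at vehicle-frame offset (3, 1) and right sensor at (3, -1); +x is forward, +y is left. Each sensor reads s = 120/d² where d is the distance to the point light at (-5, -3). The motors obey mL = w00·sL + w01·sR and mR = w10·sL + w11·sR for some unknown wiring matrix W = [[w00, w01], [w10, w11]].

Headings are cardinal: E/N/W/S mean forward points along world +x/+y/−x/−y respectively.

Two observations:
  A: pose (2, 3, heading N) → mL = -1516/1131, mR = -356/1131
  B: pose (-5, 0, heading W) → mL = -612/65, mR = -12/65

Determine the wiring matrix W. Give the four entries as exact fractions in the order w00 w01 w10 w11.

obs A: pose=(2,3,N) → sL=40/39, sR=24/29, mL=-1516/1131, mR=-356/1131
obs B: pose=(-5,0,W) → sL=120/13, sR=24/5, mL=-612/65, mR=-12/65
sensor matrix S = [[40/39, 24/29], [120/13, 24/5]]; det S = -1024/377
solve [mL_A; mL_B] = S·[w00; w01] and [mR_A; mR_B] = S·[w10; w11]:
  w00 = -1/2, w01 = -1, w10 = 1/2, w11 = -1

-1/2 -1 1/2 -1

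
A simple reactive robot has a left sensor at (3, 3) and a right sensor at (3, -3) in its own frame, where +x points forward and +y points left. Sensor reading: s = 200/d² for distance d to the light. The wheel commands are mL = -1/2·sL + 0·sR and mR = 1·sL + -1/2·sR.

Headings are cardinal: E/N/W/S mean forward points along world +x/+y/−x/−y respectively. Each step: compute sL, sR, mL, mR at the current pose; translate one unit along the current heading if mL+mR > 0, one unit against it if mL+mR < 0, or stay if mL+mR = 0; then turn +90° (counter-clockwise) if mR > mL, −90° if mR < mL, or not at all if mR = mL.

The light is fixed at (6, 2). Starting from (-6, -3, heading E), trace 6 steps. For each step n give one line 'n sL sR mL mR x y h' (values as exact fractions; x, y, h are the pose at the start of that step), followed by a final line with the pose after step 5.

n=0: pose=(-6,-3,E); sL=40/17, sR=40/29; mL=-20/17, mR=820/493; mL+mR=240/493 → advance +1; mR−mL=1400/493 → turn +1·90°
n=1: pose=(-5,-3,N); sL=1, sR=50/17; mL=-1/2, mR=-8/17; mL+mR=-33/34 → advance -1; mR−mL=1/34 → turn +1·90°
n=2: pose=(-5,-4,W); sL=200/277, sR=40/41; mL=-100/277, mR=2660/11357; mL+mR=-1440/11357 → advance -1; mR−mL=6760/11357 → turn +1·90°
n=3: pose=(-4,-4,S); sL=20/13, sR=4/5; mL=-10/13, mR=74/65; mL+mR=24/65 → advance +1; mR−mL=124/65 → turn +1·90°
n=4: pose=(-4,-5,E); sL=40/13, sR=200/149; mL=-20/13, mR=4660/1937; mL+mR=1680/1937 → advance +1; mR−mL=7640/1937 → turn +1·90°
n=5: pose=(-3,-5,N); sL=5/4, sR=50/13; mL=-5/8, mR=-35/52; mL+mR=-135/104 → advance -1; mR−mL=-5/104 → turn -1·90°

0 40/17 40/29 -20/17 820/493 -6 -3 E
1 1 50/17 -1/2 -8/17 -5 -3 N
2 200/277 40/41 -100/277 2660/11357 -5 -4 W
3 20/13 4/5 -10/13 74/65 -4 -4 S
4 40/13 200/149 -20/13 4660/1937 -4 -5 E
5 5/4 50/13 -5/8 -35/52 -3 -5 N
final -3 -6 E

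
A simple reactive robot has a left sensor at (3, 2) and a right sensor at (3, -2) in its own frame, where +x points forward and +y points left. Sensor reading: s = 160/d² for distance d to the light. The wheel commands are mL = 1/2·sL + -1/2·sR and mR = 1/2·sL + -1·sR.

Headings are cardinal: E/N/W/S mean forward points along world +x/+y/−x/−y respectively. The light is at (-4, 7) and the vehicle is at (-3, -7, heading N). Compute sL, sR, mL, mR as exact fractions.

80/61 16/13 32/793 -456/793

left sensor world pos  = (-5, -4); dL² = 122
right sensor world pos = (-1, -4); dR² = 130
sL = 160/122 = 80/61
sR = 160/130 = 16/13
mL = 1/2·sL + -1/2·sR = 32/793
mR = 1/2·sL + -1·sR = -456/793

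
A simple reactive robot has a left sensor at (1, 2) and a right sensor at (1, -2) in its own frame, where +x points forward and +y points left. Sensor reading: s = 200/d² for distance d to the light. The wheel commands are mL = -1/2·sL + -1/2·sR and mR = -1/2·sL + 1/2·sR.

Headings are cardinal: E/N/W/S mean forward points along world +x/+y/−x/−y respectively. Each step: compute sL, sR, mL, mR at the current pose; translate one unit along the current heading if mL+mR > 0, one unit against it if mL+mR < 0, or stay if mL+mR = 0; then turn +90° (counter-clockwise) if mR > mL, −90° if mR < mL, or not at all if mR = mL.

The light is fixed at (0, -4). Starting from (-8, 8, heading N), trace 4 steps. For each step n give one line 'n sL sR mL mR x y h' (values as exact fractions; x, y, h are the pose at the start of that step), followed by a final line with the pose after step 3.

0 200/269 40/41 -9480/11029 1280/11029 -8 8 N
1 100/81 4/5 -412/405 -88/405 -8 7 W
2 8/5 200/181 -1224/905 -224/905 -7 7 S
3 25/29 25/17 -575/493 150/493 -7 8 E
final -8 8 N

n=0: pose=(-8,8,N); sL=200/269, sR=40/41; mL=-9480/11029, mR=1280/11029; mL+mR=-200/269 → advance -1; mR−mL=40/41 → turn +1·90°
n=1: pose=(-8,7,W); sL=100/81, sR=4/5; mL=-412/405, mR=-88/405; mL+mR=-100/81 → advance -1; mR−mL=4/5 → turn +1·90°
n=2: pose=(-7,7,S); sL=8/5, sR=200/181; mL=-1224/905, mR=-224/905; mL+mR=-8/5 → advance -1; mR−mL=200/181 → turn +1·90°
n=3: pose=(-7,8,E); sL=25/29, sR=25/17; mL=-575/493, mR=150/493; mL+mR=-25/29 → advance -1; mR−mL=25/17 → turn +1·90°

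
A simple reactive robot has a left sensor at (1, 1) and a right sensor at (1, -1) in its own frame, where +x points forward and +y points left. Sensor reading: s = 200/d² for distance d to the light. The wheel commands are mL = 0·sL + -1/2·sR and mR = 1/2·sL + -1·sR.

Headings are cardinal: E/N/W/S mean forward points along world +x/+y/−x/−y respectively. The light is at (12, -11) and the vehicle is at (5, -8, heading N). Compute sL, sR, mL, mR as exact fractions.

5/2 50/13 -25/13 -135/52

left sensor world pos  = (4, -7); dL² = 80
right sensor world pos = (6, -7); dR² = 52
sL = 200/80 = 5/2
sR = 200/52 = 50/13
mL = 0·sL + -1/2·sR = -25/13
mR = 1/2·sL + -1·sR = -135/52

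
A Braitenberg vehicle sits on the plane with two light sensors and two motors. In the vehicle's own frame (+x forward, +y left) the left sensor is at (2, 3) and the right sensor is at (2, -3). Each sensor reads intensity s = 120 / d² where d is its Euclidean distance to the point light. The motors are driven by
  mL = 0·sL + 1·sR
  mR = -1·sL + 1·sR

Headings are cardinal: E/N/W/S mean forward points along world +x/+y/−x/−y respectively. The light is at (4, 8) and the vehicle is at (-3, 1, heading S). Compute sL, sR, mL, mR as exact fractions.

120/97 120/181 120/181 -10080/17557

left sensor world pos  = (0, -1); dL² = 97
right sensor world pos = (-6, -1); dR² = 181
sL = 120/97 = 120/97
sR = 120/181 = 120/181
mL = 0·sL + 1·sR = 120/181
mR = -1·sL + 1·sR = -10080/17557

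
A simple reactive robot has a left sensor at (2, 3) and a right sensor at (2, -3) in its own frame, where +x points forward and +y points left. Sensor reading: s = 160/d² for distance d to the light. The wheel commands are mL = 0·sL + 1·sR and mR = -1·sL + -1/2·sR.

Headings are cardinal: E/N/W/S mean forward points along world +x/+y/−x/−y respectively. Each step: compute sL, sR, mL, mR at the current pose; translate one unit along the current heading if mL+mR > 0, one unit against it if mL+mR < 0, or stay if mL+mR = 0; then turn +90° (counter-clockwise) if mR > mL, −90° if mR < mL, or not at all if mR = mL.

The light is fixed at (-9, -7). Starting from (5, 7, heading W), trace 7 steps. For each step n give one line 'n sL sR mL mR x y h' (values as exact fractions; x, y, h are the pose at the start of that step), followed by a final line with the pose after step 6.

0 32/53 160/433 160/433 -18096/22949 5 7 W
1 2/5 8/29 8/29 -78/145 6 7 N
2 32/109 160/389 160/389 -21168/42401 6 6 E
3 16/41 80/121 80/121 -3576/4961 5 6 S
4 32/53 160/433 160/433 -18096/22949 5 7 W
5 2/5 8/29 8/29 -78/145 6 7 N
6 32/109 160/389 160/389 -21168/42401 6 6 E
final 5 6 S

n=0: pose=(5,7,W); sL=32/53, sR=160/433; mL=160/433, mR=-18096/22949; mL+mR=-9616/22949 → advance -1; mR−mL=-26576/22949 → turn -1·90°
n=1: pose=(6,7,N); sL=2/5, sR=8/29; mL=8/29, mR=-78/145; mL+mR=-38/145 → advance -1; mR−mL=-118/145 → turn -1·90°
n=2: pose=(6,6,E); sL=32/109, sR=160/389; mL=160/389, mR=-21168/42401; mL+mR=-3728/42401 → advance -1; mR−mL=-38608/42401 → turn -1·90°
n=3: pose=(5,6,S); sL=16/41, sR=80/121; mL=80/121, mR=-3576/4961; mL+mR=-296/4961 → advance -1; mR−mL=-6856/4961 → turn -1·90°
n=4: pose=(5,7,W); sL=32/53, sR=160/433; mL=160/433, mR=-18096/22949; mL+mR=-9616/22949 → advance -1; mR−mL=-26576/22949 → turn -1·90°
n=5: pose=(6,7,N); sL=2/5, sR=8/29; mL=8/29, mR=-78/145; mL+mR=-38/145 → advance -1; mR−mL=-118/145 → turn -1·90°
n=6: pose=(6,6,E); sL=32/109, sR=160/389; mL=160/389, mR=-21168/42401; mL+mR=-3728/42401 → advance -1; mR−mL=-38608/42401 → turn -1·90°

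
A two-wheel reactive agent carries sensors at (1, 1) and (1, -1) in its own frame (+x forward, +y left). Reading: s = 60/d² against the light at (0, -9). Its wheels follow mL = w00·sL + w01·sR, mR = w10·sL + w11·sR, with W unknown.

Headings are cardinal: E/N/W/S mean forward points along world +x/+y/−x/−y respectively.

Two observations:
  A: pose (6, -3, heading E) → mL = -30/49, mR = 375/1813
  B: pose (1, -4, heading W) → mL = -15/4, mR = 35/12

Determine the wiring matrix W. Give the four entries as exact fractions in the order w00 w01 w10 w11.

obs A: pose=(6,-3,E) → sL=30/49, sR=30/37, mL=-30/49, mR=375/1813
obs B: pose=(1,-4,W) → sL=15/4, sR=5/3, mL=-15/4, mR=35/12
sensor matrix S = [[30/49, 30/37], [15/4, 5/3]]; det S = -7325/3626
solve [mL_A; mL_B] = S·[w00; w01] and [mR_A; mR_B] = S·[w10; w11]:
  w00 = -1, w01 = 0, w10 = 1, w11 = -1/2

-1 0 1 -1/2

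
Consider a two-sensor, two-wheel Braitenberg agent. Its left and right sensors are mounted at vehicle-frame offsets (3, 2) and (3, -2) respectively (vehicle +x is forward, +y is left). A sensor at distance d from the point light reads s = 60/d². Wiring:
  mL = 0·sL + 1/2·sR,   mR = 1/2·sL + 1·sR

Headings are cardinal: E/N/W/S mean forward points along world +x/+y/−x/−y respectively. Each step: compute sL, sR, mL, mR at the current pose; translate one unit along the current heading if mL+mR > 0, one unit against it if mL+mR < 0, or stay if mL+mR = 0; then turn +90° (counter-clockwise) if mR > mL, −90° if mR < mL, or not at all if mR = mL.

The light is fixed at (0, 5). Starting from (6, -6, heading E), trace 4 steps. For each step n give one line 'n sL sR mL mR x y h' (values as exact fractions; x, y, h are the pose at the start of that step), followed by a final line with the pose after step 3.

n=0: pose=(6,-6,E); sL=10/27, sR=6/25; mL=3/25, mR=287/675; mL+mR=368/675 → advance +1; mR−mL=206/675 → turn +1·90°
n=1: pose=(7,-6,N); sL=60/89, sR=12/29; mL=6/29, mR=1938/2581; mL+mR=2472/2581 → advance +1; mR−mL=1404/2581 → turn +1·90°
n=2: pose=(7,-5,W); sL=3/8, sR=3/4; mL=3/8, mR=15/16; mL+mR=21/16 → advance +1; mR−mL=9/16 → turn +1·90°
n=3: pose=(6,-5,S); sL=60/233, sR=12/37; mL=6/37, mR=3906/8621; mL+mR=5304/8621 → advance +1; mR−mL=2508/8621 → turn +1·90°

0 10/27 6/25 3/25 287/675 6 -6 E
1 60/89 12/29 6/29 1938/2581 7 -6 N
2 3/8 3/4 3/8 15/16 7 -5 W
3 60/233 12/37 6/37 3906/8621 6 -5 S
final 6 -6 E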